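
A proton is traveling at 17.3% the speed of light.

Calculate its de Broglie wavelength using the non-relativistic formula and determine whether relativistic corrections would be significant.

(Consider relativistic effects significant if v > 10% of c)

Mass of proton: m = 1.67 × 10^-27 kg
Yes, relativistic corrections are needed.

Using the non-relativistic de Broglie formula λ = h/(mv):

v = 17.3% × c = 5.186 × 10^7 m/s

λ = h/(mv)
λ = (6.626 × 10^-34 J·s) / (1.67 × 10^-27 kg × 5.186 × 10^7 m/s)
λ = 7.65 × 10^-15 m

Since v = 17.3% of c > 10% of c, relativistic corrections ARE significant and the actual wavelength would differ from this non-relativistic estimate.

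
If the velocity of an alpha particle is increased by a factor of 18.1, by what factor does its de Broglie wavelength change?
The wavelength decreases by a factor of 18.1.

From λ = h/(mv), the wavelength is inversely proportional to velocity:

λ ∝ 1/v

If v → 18.1v, then λ → λ/18.1

When velocity is increased by a factor of 18.1, the wavelength decreases by a factor of 18.1.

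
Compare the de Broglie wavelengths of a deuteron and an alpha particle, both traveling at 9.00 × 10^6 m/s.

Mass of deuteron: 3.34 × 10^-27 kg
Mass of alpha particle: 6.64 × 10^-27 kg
The deuteron has the longer wavelength.

Using λ = h/(mv), since both particles have the same velocity, the wavelength depends only on mass.

For deuteron: λ₁ = h/(m₁v) = 2.20 × 10^-14 m
For alpha particle: λ₂ = h/(m₂v) = 1.11 × 10^-14 m

Since λ ∝ 1/m at constant velocity, the lighter particle has the longer wavelength.

The deuteron has the longer de Broglie wavelength.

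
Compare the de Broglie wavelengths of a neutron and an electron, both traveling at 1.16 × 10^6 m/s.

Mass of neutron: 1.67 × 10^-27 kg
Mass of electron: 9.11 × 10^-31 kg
The electron has the longer wavelength.

Using λ = h/(mv), since both particles have the same velocity, the wavelength depends only on mass.

For neutron: λ₁ = h/(m₁v) = 3.42 × 10^-13 m
For electron: λ₂ = h/(m₂v) = 6.27 × 10^-10 m

Since λ ∝ 1/m at constant velocity, the lighter particle has the longer wavelength.

The electron has the longer de Broglie wavelength.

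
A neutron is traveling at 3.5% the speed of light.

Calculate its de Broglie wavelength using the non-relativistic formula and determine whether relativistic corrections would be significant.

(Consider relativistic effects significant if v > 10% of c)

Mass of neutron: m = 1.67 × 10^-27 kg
No, relativistic corrections are not needed.

Using the non-relativistic de Broglie formula λ = h/(mv):

v = 3.5% × c = 1.049 × 10^7 m/s

λ = h/(mv)
λ = (6.626 × 10^-34 J·s) / (1.67 × 10^-27 kg × 1.049 × 10^7 m/s)
λ = 3.78 × 10^-14 m

Since v = 3.5% of c < 10% of c, relativistic corrections are NOT significant and this non-relativistic result is a good approximation.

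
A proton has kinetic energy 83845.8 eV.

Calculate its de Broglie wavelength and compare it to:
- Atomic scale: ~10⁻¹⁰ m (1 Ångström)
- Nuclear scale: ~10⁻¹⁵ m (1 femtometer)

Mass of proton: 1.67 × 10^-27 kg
λ = 9.89 × 10^-14 m, which is between nuclear and atomic scales.

Using λ = h/√(2mKE):

KE = 83845.8 eV = 1.343 × 10^-14 J

λ = h/√(2mKE)
λ = (6.626 × 10^-34 J·s) / √(2 × 1.67 × 10^-27 kg × 1.343 × 10^-14 J)
λ = 9.89 × 10^-14 m

Comparison:
- Atomic scale (10⁻¹⁰ m): λ is 0.00099× this size
- Nuclear scale (10⁻¹⁵ m): λ is 99× this size

The wavelength is between nuclear and atomic scales.

This wavelength is appropriate for probing atomic structure but too large for nuclear physics experiments.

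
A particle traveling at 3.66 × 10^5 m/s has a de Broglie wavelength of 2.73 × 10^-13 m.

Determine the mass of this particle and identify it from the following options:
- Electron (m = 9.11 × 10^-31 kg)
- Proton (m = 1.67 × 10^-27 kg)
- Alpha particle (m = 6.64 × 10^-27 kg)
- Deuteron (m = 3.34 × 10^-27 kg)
The particle is an alpha particle.

From λ = h/(mv), solve for mass:

m = h/(λv)
m = (6.626 × 10^-34 J·s) / (2.73 × 10^-13 m × 3.66 × 10^5 m/s)
m = 6.63 × 10^-27 kg

Comparing with the listed masses, this is closest to an alpha particle.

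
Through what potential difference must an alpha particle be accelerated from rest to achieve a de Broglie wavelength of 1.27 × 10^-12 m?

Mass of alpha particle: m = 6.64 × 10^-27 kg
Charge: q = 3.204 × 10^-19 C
64.0 V

From λ = h/√(2mqV), we solve for V:

λ² = h²/(2mqV)
V = h²/(2mqλ²)
V = (6.626 × 10^-34 J·s)² / (2 × 6.64 × 10^-27 kg × 3.204 × 10^-19 C × (1.27 × 10^-12 m)²)
V = 64.0 V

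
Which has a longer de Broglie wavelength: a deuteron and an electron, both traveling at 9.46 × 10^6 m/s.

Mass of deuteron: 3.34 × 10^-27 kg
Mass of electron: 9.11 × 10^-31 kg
The electron has the longer wavelength.

Using λ = h/(mv), since both particles have the same velocity, the wavelength depends only on mass.

For deuteron: λ₁ = h/(m₁v) = 2.10 × 10^-14 m
For electron: λ₂ = h/(m₂v) = 7.69 × 10^-11 m

Since λ ∝ 1/m at constant velocity, the lighter particle has the longer wavelength.

The electron has the longer de Broglie wavelength.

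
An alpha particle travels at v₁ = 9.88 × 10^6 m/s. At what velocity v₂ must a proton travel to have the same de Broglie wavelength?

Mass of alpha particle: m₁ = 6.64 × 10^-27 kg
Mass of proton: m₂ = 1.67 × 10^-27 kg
v₂ = 3.93 × 10^7 m/s

For equal de Broglie wavelengths: λ₁ = λ₂

h/(m₁v₁) = h/(m₂v₂)
m₁v₁ = m₂v₂
v₂ = v₁ · (m₁/m₂)

v₂ = 9.88 × 10^6 m/s × (6.64 × 10^-27 kg / 1.67 × 10^-27 kg)
v₂ = 3.93 × 10^7 m/s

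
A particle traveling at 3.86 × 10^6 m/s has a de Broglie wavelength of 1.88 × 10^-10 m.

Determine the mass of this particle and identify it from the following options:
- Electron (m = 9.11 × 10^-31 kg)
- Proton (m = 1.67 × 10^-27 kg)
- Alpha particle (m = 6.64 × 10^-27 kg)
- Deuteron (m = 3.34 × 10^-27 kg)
The particle is an electron.

From λ = h/(mv), solve for mass:

m = h/(λv)
m = (6.626 × 10^-34 J·s) / (1.88 × 10^-10 m × 3.86 × 10^6 m/s)
m = 9.13 × 10^-31 kg

Comparing with the listed masses, this is closest to an electron.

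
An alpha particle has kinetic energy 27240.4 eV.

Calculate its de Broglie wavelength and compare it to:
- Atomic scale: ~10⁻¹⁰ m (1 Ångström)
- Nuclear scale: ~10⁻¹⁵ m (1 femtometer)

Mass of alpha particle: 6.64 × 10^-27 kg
λ = 8.70 × 10^-14 m, which is between nuclear and atomic scales.

Using λ = h/√(2mKE):

KE = 27240.4 eV = 4.364 × 10^-15 J

λ = h/√(2mKE)
λ = (6.626 × 10^-34 J·s) / √(2 × 6.64 × 10^-27 kg × 4.364 × 10^-15 J)
λ = 8.70 × 10^-14 m

Comparison:
- Atomic scale (10⁻¹⁰ m): λ is 0.00087× this size
- Nuclear scale (10⁻¹⁵ m): λ is 87× this size

The wavelength is between nuclear and atomic scales.

This wavelength is appropriate for probing atomic structure but too large for nuclear physics experiments.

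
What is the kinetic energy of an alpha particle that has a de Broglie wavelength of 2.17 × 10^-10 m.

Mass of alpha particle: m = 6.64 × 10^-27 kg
7.02 × 10^-22 J (or 4.38 × 10^-3 eV)

From λ = h/√(2mKE), we solve for KE:

λ² = h²/(2mKE)
KE = h²/(2mλ²)
KE = (6.626 × 10^-34 J·s)² / (2 × 6.64 × 10^-27 kg × (2.17 × 10^-10 m)²)
KE = 7.02 × 10^-22 J
KE = 4.38 × 10^-3 eV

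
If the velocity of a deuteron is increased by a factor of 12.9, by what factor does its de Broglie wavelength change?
The wavelength decreases by a factor of 12.9.

From λ = h/(mv), the wavelength is inversely proportional to velocity:

λ ∝ 1/v

If v → 12.9v, then λ → λ/12.9

When velocity is increased by a factor of 12.9, the wavelength decreases by a factor of 12.9.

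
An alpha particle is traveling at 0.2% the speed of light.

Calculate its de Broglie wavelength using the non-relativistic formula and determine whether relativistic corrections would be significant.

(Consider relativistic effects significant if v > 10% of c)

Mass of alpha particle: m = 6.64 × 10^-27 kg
No, relativistic corrections are not needed.

Using the non-relativistic de Broglie formula λ = h/(mv):

v = 0.2% × c = 5.996 × 10^5 m/s

λ = h/(mv)
λ = (6.626 × 10^-34 J·s) / (6.64 × 10^-27 kg × 5.996 × 10^5 m/s)
λ = 1.66 × 10^-13 m

Since v = 0.2% of c < 10% of c, relativistic corrections are NOT significant and this non-relativistic result is a good approximation.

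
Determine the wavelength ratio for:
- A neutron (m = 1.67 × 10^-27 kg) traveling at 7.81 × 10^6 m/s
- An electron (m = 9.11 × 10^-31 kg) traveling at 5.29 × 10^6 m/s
λ₁/λ₂ = 3.69 × 10^-4

Using λ = h/(mv):

λ₁ = h/(m₁v₁) = 5.08 × 10^-14 m
λ₂ = h/(m₂v₂) = 1.37 × 10^-10 m

Ratio λ₁/λ₂ = (m₂v₂)/(m₁v₁)
         = (9.11 × 10^-31 kg × 5.29 × 10^6 m/s) / (1.67 × 10^-27 kg × 7.81 × 10^6 m/s)
         = 3.69 × 10^-4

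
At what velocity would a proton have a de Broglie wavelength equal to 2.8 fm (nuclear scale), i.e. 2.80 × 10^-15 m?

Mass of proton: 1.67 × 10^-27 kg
1.42 × 10^8 m/s

From λ = h/(mv), solve for v:

v = h/(mλ)
v = (6.626 × 10^-34 J·s) / (1.67 × 10^-27 kg × 2.80 × 10^-15 m)
v = 1.42 × 10^8 m/s

Note: This velocity is 47.3% of the speed of light, so relativistic corrections would be needed for a more accurate calculation.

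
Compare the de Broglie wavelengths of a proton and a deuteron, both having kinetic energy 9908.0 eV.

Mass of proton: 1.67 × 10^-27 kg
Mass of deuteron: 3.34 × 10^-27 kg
The proton has the longer wavelength.

Using λ = h/√(2mKE):

For proton: λ₁ = h/√(2m₁KE) = 2.88 × 10^-13 m
For deuteron: λ₂ = h/√(2m₂KE) = 2.03 × 10^-13 m

Since λ ∝ 1/√m at constant kinetic energy, the lighter particle has the longer wavelength.

The proton has the longer de Broglie wavelength.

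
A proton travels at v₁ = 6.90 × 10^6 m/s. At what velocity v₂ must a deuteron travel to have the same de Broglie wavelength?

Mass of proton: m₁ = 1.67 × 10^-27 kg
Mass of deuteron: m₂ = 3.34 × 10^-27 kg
v₂ = 3.45 × 10^6 m/s

For equal de Broglie wavelengths: λ₁ = λ₂

h/(m₁v₁) = h/(m₂v₂)
m₁v₁ = m₂v₂
v₂ = v₁ · (m₁/m₂)

v₂ = 6.90 × 10^6 m/s × (1.67 × 10^-27 kg / 3.34 × 10^-27 kg)
v₂ = 3.45 × 10^6 m/s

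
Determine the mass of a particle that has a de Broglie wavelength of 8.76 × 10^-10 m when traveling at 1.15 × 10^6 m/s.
6.58 × 10^-31 kg

From the de Broglie relation λ = h/(mv), we solve for m:

m = h/(λv)
m = (6.626 × 10^-34 J·s) / (8.76 × 10^-10 m × 1.15 × 10^6 m/s)
m = 6.58 × 10^-31 kg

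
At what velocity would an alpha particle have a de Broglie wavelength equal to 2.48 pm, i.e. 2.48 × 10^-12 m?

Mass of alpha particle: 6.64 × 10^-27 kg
4.02 × 10^4 m/s

From λ = h/(mv), solve for v:

v = h/(mλ)
v = (6.626 × 10^-34 J·s) / (6.64 × 10^-27 kg × 2.48 × 10^-12 m)
v = 4.02 × 10^4 m/s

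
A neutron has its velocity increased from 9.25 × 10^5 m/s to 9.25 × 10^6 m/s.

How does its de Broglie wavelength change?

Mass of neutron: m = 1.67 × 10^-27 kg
The wavelength decreases by a factor of 10.

Using λ = h/(mv):

Initial wavelength: λ₁ = h/(mv₁) = 4.29 × 10^-13 m
Final wavelength: λ₂ = h/(mv₂) = 4.29 × 10^-14 m

Since λ ∝ 1/v, when velocity increases by a factor of 10, the wavelength decreases by a factor of 10.

λ₂/λ₁ = v₁/v₂ = 1/10

The wavelength decreases by a factor of 10.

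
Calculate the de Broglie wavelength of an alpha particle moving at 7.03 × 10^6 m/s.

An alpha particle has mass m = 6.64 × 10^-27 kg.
1.42 × 10^-14 m

Using the de Broglie relation λ = h/(mv):

λ = h/(mv)
λ = (6.626 × 10^-34 J·s) / (6.64 × 10^-27 kg × 7.03 × 10^6 m/s)
λ = 1.42 × 10^-14 m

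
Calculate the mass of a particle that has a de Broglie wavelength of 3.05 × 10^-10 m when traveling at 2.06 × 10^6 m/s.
1.05 × 10^-30 kg

From the de Broglie relation λ = h/(mv), we solve for m:

m = h/(λv)
m = (6.626 × 10^-34 J·s) / (3.05 × 10^-10 m × 2.06 × 10^6 m/s)
m = 1.05 × 10^-30 kg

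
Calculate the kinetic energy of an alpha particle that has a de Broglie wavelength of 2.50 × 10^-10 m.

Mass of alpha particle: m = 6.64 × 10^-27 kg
5.29 × 10^-22 J (or 3.30 × 10^-3 eV)

From λ = h/√(2mKE), we solve for KE:

λ² = h²/(2mKE)
KE = h²/(2mλ²)
KE = (6.626 × 10^-34 J·s)² / (2 × 6.64 × 10^-27 kg × (2.50 × 10^-10 m)²)
KE = 5.29 × 10^-22 J
KE = 3.30 × 10^-3 eV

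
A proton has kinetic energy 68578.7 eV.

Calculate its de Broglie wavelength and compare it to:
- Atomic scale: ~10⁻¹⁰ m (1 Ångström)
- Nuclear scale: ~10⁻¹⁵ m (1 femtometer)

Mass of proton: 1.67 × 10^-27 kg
λ = 1.09 × 10^-13 m, which is between nuclear and atomic scales.

Using λ = h/√(2mKE):

KE = 68578.7 eV = 1.099 × 10^-14 J

λ = h/√(2mKE)
λ = (6.626 × 10^-34 J·s) / √(2 × 1.67 × 10^-27 kg × 1.099 × 10^-14 J)
λ = 1.09 × 10^-13 m

Comparison:
- Atomic scale (10⁻¹⁰ m): λ is 0.0011× this size
- Nuclear scale (10⁻¹⁵ m): λ is 1.1e+02× this size

The wavelength is between nuclear and atomic scales.

This wavelength is appropriate for probing atomic structure but too large for nuclear physics experiments.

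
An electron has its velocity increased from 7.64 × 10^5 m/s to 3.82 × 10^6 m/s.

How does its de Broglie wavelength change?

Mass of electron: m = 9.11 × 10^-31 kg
The wavelength decreases by a factor of 5.

Using λ = h/(mv):

Initial wavelength: λ₁ = h/(mv₁) = 9.52 × 10^-10 m
Final wavelength: λ₂ = h/(mv₂) = 1.90 × 10^-10 m

Since λ ∝ 1/v, when velocity increases by a factor of 5, the wavelength decreases by a factor of 5.

λ₂/λ₁ = v₁/v₂ = 1/5

The wavelength decreases by a factor of 5.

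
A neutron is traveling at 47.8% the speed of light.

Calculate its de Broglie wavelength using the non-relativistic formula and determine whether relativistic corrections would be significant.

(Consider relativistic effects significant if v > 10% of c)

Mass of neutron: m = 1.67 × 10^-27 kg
Yes, relativistic corrections are needed.

Using the non-relativistic de Broglie formula λ = h/(mv):

v = 47.8% × c = 1.433 × 10^8 m/s

λ = h/(mv)
λ = (6.626 × 10^-34 J·s) / (1.67 × 10^-27 kg × 1.433 × 10^8 m/s)
λ = 2.77 × 10^-15 m

Since v = 47.8% of c > 10% of c, relativistic corrections ARE significant and the actual wavelength would differ from this non-relativistic estimate.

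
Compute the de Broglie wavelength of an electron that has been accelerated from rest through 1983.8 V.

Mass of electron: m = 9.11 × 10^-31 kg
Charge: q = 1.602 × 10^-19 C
2.75 × 10^-11 m

When a particle is accelerated through voltage V, it gains kinetic energy KE = qV.

The de Broglie wavelength is then λ = h/√(2mqV):

λ = h/√(2mqV)
λ = (6.626 × 10^-34 J·s) / √(2 × 9.11 × 10^-31 kg × 1.602 × 10^-19 C × 1983.8 V)
λ = 2.75 × 10^-11 m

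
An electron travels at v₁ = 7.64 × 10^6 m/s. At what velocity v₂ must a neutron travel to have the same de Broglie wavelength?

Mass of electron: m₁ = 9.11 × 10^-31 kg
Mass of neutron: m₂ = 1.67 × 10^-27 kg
v₂ = 4.17 × 10^3 m/s

For equal de Broglie wavelengths: λ₁ = λ₂

h/(m₁v₁) = h/(m₂v₂)
m₁v₁ = m₂v₂
v₂ = v₁ · (m₁/m₂)

v₂ = 7.64 × 10^6 m/s × (9.11 × 10^-31 kg / 1.67 × 10^-27 kg)
v₂ = 4.17 × 10^3 m/s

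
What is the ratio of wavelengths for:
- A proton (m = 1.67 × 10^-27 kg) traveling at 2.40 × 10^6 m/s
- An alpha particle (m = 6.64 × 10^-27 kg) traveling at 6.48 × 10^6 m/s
λ₁/λ₂ = 10.7

Using λ = h/(mv):

λ₁ = h/(m₁v₁) = 1.65 × 10^-13 m
λ₂ = h/(m₂v₂) = 1.54 × 10^-14 m

Ratio λ₁/λ₂ = (m₂v₂)/(m₁v₁)
         = (6.64 × 10^-27 kg × 6.48 × 10^6 m/s) / (1.67 × 10^-27 kg × 2.40 × 10^6 m/s)
         = 10.7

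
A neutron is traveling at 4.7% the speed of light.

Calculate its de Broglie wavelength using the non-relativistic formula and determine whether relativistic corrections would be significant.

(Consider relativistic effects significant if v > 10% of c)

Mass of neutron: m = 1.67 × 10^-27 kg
No, relativistic corrections are not needed.

Using the non-relativistic de Broglie formula λ = h/(mv):

v = 4.7% × c = 1.409 × 10^7 m/s

λ = h/(mv)
λ = (6.626 × 10^-34 J·s) / (1.67 × 10^-27 kg × 1.409 × 10^7 m/s)
λ = 2.82 × 10^-14 m

Since v = 4.7% of c < 10% of c, relativistic corrections are NOT significant and this non-relativistic result is a good approximation.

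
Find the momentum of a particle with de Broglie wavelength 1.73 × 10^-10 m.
3.83 × 10^-24 kg·m/s

From the de Broglie relation λ = h/p, we solve for p:

p = h/λ
p = (6.626 × 10^-34 J·s) / (1.73 × 10^-10 m)
p = 3.83 × 10^-24 kg·m/s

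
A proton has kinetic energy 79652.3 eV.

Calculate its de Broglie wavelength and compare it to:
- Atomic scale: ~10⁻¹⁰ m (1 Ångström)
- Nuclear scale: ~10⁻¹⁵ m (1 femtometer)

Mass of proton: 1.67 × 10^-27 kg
λ = 1.01 × 10^-13 m, which is between nuclear and atomic scales.

Using λ = h/√(2mKE):

KE = 79652.3 eV = 1.276 × 10^-14 J

λ = h/√(2mKE)
λ = (6.626 × 10^-34 J·s) / √(2 × 1.67 × 10^-27 kg × 1.276 × 10^-14 J)
λ = 1.01 × 10^-13 m

Comparison:
- Atomic scale (10⁻¹⁰ m): λ is 0.001× this size
- Nuclear scale (10⁻¹⁵ m): λ is 1e+02× this size

The wavelength is between nuclear and atomic scales.

This wavelength is appropriate for probing atomic structure but too large for nuclear physics experiments.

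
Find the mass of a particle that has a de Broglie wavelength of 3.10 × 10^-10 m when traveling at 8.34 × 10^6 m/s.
2.56 × 10^-31 kg

From the de Broglie relation λ = h/(mv), we solve for m:

m = h/(λv)
m = (6.626 × 10^-34 J·s) / (3.10 × 10^-10 m × 8.34 × 10^6 m/s)
m = 2.56 × 10^-31 kg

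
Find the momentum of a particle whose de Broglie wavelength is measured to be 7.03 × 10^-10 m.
9.43 × 10^-25 kg·m/s

From the de Broglie relation λ = h/p, we solve for p:

p = h/λ
p = (6.626 × 10^-34 J·s) / (7.03 × 10^-10 m)
p = 9.43 × 10^-25 kg·m/s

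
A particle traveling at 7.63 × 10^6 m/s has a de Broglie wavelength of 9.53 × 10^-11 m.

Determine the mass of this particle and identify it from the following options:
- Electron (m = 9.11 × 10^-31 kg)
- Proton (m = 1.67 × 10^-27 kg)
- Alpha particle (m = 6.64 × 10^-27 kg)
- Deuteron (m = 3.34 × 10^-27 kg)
The particle is an electron.

From λ = h/(mv), solve for mass:

m = h/(λv)
m = (6.626 × 10^-34 J·s) / (9.53 × 10^-11 m × 7.63 × 10^6 m/s)
m = 9.11 × 10^-31 kg

Comparing with the listed masses, this is closest to an electron.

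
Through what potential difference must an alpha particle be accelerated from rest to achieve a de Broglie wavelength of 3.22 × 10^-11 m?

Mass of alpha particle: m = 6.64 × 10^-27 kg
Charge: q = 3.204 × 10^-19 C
9.95 × 10^-2 V

From λ = h/√(2mqV), we solve for V:

λ² = h²/(2mqV)
V = h²/(2mqλ²)
V = (6.626 × 10^-34 J·s)² / (2 × 6.64 × 10^-27 kg × 3.204 × 10^-19 C × (3.22 × 10^-11 m)²)
V = 9.95 × 10^-2 V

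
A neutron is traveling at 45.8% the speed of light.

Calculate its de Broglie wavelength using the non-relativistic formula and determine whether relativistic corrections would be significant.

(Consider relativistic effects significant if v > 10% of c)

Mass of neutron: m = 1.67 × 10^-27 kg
Yes, relativistic corrections are needed.

Using the non-relativistic de Broglie formula λ = h/(mv):

v = 45.8% × c = 1.373 × 10^8 m/s

λ = h/(mv)
λ = (6.626 × 10^-34 J·s) / (1.67 × 10^-27 kg × 1.373 × 10^8 m/s)
λ = 2.89 × 10^-15 m

Since v = 45.8% of c > 10% of c, relativistic corrections ARE significant and the actual wavelength would differ from this non-relativistic estimate.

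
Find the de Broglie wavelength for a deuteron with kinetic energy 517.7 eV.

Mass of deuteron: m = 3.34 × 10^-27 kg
8.90 × 10^-13 m

Using λ = h/√(2mKE):

First convert KE to Joules: KE = 517.7 eV = 8.294 × 10^-17 J

λ = h/√(2mKE)
λ = (6.626 × 10^-34 J·s) / √(2 × 3.34 × 10^-27 kg × 8.294 × 10^-17 J)
λ = 8.90 × 10^-13 m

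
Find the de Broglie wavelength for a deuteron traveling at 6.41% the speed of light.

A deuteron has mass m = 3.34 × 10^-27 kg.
1.03 × 10^-14 m

Using the de Broglie relation λ = h/(mv):

v = 6.41% × c = 1.922 × 10^7 m/s

λ = h/(mv)
λ = (6.626 × 10^-34 J·s) / (3.34 × 10^-27 kg × 1.922 × 10^7 m/s)
λ = 1.03 × 10^-14 m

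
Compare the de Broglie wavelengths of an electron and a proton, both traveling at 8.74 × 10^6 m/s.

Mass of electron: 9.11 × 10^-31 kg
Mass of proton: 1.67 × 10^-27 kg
The electron has the longer wavelength.

Using λ = h/(mv), since both particles have the same velocity, the wavelength depends only on mass.

For electron: λ₁ = h/(m₁v) = 8.32 × 10^-11 m
For proton: λ₂ = h/(m₂v) = 4.54 × 10^-14 m

Since λ ∝ 1/m at constant velocity, the lighter particle has the longer wavelength.

The electron has the longer de Broglie wavelength.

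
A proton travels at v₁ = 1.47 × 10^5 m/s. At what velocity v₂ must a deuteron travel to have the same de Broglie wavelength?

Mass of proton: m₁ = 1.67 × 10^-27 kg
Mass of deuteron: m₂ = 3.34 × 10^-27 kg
v₂ = 7.35 × 10^4 m/s

For equal de Broglie wavelengths: λ₁ = λ₂

h/(m₁v₁) = h/(m₂v₂)
m₁v₁ = m₂v₂
v₂ = v₁ · (m₁/m₂)

v₂ = 1.47 × 10^5 m/s × (1.67 × 10^-27 kg / 3.34 × 10^-27 kg)
v₂ = 7.35 × 10^4 m/s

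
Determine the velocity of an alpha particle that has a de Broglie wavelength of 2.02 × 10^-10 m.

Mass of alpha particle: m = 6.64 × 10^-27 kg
4.94 × 10^2 m/s

From the de Broglie relation λ = h/(mv), we solve for v:

v = h/(mλ)
v = (6.626 × 10^-34 J·s) / (6.64 × 10^-27 kg × 2.02 × 10^-10 m)
v = 4.94 × 10^2 m/s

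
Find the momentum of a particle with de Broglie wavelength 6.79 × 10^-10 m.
9.76 × 10^-25 kg·m/s

From the de Broglie relation λ = h/p, we solve for p:

p = h/λ
p = (6.626 × 10^-34 J·s) / (6.79 × 10^-10 m)
p = 9.76 × 10^-25 kg·m/s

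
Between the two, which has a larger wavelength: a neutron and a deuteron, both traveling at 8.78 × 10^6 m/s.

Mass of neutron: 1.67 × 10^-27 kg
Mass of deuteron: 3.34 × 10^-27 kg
The neutron has the longer wavelength.

Using λ = h/(mv), since both particles have the same velocity, the wavelength depends only on mass.

For neutron: λ₁ = h/(m₁v) = 4.52 × 10^-14 m
For deuteron: λ₂ = h/(m₂v) = 2.26 × 10^-14 m

Since λ ∝ 1/m at constant velocity, the lighter particle has the longer wavelength.

The neutron has the longer de Broglie wavelength.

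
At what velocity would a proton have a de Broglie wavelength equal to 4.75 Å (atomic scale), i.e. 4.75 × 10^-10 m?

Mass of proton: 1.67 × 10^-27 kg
8.35 × 10^2 m/s

From λ = h/(mv), solve for v:

v = h/(mλ)
v = (6.626 × 10^-34 J·s) / (1.67 × 10^-27 kg × 4.75 × 10^-10 m)
v = 8.35 × 10^2 m/s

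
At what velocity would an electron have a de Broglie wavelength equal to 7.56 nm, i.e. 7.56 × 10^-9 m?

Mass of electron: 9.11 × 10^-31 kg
9.62 × 10^4 m/s

From λ = h/(mv), solve for v:

v = h/(mλ)
v = (6.626 × 10^-34 J·s) / (9.11 × 10^-31 kg × 7.56 × 10^-9 m)
v = 9.62 × 10^4 m/s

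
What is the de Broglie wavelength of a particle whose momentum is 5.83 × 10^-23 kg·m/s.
1.14 × 10^-11 m

Using the de Broglie relation λ = h/p:

λ = h/p
λ = (6.626 × 10^-34 J·s) / (5.83 × 10^-23 kg·m/s)
λ = 1.14 × 10^-11 m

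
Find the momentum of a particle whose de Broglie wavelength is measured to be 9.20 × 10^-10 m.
7.20 × 10^-25 kg·m/s

From the de Broglie relation λ = h/p, we solve for p:

p = h/λ
p = (6.626 × 10^-34 J·s) / (9.20 × 10^-10 m)
p = 7.20 × 10^-25 kg·m/s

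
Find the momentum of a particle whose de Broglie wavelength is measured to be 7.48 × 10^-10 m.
8.86 × 10^-25 kg·m/s

From the de Broglie relation λ = h/p, we solve for p:

p = h/λ
p = (6.626 × 10^-34 J·s) / (7.48 × 10^-10 m)
p = 8.86 × 10^-25 kg·m/s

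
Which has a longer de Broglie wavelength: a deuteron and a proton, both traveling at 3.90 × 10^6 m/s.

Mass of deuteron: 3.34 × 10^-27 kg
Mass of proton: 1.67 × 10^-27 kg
The proton has the longer wavelength.

Using λ = h/(mv), since both particles have the same velocity, the wavelength depends only on mass.

For deuteron: λ₁ = h/(m₁v) = 5.09 × 10^-14 m
For proton: λ₂ = h/(m₂v) = 1.02 × 10^-13 m

Since λ ∝ 1/m at constant velocity, the lighter particle has the longer wavelength.

The proton has the longer de Broglie wavelength.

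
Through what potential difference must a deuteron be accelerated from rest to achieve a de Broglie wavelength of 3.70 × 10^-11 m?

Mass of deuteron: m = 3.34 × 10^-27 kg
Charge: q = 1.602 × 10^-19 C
3.00 × 10^-1 V

From λ = h/√(2mqV), we solve for V:

λ² = h²/(2mqV)
V = h²/(2mqλ²)
V = (6.626 × 10^-34 J·s)² / (2 × 3.34 × 10^-27 kg × 1.602 × 10^-19 C × (3.70 × 10^-11 m)²)
V = 3.00 × 10^-1 V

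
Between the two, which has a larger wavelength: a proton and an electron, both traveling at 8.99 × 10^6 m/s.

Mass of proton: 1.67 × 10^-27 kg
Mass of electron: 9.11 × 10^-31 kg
The electron has the longer wavelength.

Using λ = h/(mv), since both particles have the same velocity, the wavelength depends only on mass.

For proton: λ₁ = h/(m₁v) = 4.41 × 10^-14 m
For electron: λ₂ = h/(m₂v) = 8.09 × 10^-11 m

Since λ ∝ 1/m at constant velocity, the lighter particle has the longer wavelength.

The electron has the longer de Broglie wavelength.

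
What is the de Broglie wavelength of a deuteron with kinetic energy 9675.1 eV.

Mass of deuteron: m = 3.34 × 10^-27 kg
2.06 × 10^-13 m

Using λ = h/√(2mKE):

First convert KE to Joules: KE = 9675.1 eV = 1.550 × 10^-15 J

λ = h/√(2mKE)
λ = (6.626 × 10^-34 J·s) / √(2 × 3.34 × 10^-27 kg × 1.550 × 10^-15 J)
λ = 2.06 × 10^-13 m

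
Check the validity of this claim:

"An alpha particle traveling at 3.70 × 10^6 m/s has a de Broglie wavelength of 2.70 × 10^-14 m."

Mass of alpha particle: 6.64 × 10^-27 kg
True

The claim is correct.

Using λ = h/(mv):
λ = (6.626 × 10^-34 J·s) / (6.64 × 10^-27 kg × 3.70 × 10^6 m/s)
λ = 2.70 × 10^-14 m

This matches the claimed value.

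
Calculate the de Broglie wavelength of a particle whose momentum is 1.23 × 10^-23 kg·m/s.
5.39 × 10^-11 m

Using the de Broglie relation λ = h/p:

λ = h/p
λ = (6.626 × 10^-34 J·s) / (1.23 × 10^-23 kg·m/s)
λ = 5.39 × 10^-11 m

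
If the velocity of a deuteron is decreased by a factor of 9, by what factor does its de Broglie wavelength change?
The wavelength increases by a factor of 9.

From λ = h/(mv), the wavelength is inversely proportional to velocity:

λ ∝ 1/v

If v → v/9, then λ → 9λ

When velocity is decreased by a factor of 9, the wavelength increases by a factor of 9.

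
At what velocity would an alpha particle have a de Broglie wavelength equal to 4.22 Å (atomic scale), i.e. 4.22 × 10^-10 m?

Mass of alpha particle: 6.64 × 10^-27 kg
2.36 × 10^2 m/s

From λ = h/(mv), solve for v:

v = h/(mλ)
v = (6.626 × 10^-34 J·s) / (6.64 × 10^-27 kg × 4.22 × 10^-10 m)
v = 2.36 × 10^2 m/s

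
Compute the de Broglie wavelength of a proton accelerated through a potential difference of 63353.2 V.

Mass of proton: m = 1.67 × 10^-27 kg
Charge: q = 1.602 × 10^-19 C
1.14 × 10^-13 m

When a particle is accelerated through voltage V, it gains kinetic energy KE = qV.

The de Broglie wavelength is then λ = h/√(2mqV):

λ = h/√(2mqV)
λ = (6.626 × 10^-34 J·s) / √(2 × 1.67 × 10^-27 kg × 1.602 × 10^-19 C × 63353.2 V)
λ = 1.14 × 10^-13 m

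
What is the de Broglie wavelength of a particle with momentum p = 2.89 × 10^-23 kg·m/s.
2.29 × 10^-11 m

Using the de Broglie relation λ = h/p:

λ = h/p
λ = (6.626 × 10^-34 J·s) / (2.89 × 10^-23 kg·m/s)
λ = 2.29 × 10^-11 m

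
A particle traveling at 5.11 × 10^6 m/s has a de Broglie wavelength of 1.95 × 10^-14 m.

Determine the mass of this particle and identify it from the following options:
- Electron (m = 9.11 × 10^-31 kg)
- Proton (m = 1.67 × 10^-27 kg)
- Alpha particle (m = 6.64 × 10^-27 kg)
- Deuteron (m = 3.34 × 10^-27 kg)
The particle is an alpha particle.

From λ = h/(mv), solve for mass:

m = h/(λv)
m = (6.626 × 10^-34 J·s) / (1.95 × 10^-14 m × 5.11 × 10^6 m/s)
m = 6.65 × 10^-27 kg

Comparing with the listed masses, this is closest to an alpha particle.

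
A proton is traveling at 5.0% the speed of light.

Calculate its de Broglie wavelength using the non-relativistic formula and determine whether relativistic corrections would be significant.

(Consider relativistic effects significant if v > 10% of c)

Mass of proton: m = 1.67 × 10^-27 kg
No, relativistic corrections are not needed.

Using the non-relativistic de Broglie formula λ = h/(mv):

v = 5.0% × c = 1.499 × 10^7 m/s

λ = h/(mv)
λ = (6.626 × 10^-34 J·s) / (1.67 × 10^-27 kg × 1.499 × 10^7 m/s)
λ = 2.65 × 10^-14 m

Since v = 5.0% of c < 10% of c, relativistic corrections are NOT significant and this non-relativistic result is a good approximation.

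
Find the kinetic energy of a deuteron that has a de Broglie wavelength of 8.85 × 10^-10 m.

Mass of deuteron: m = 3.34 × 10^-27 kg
8.39 × 10^-23 J (or 5.24 × 10^-4 eV)

From λ = h/√(2mKE), we solve for KE:

λ² = h²/(2mKE)
KE = h²/(2mλ²)
KE = (6.626 × 10^-34 J·s)² / (2 × 3.34 × 10^-27 kg × (8.85 × 10^-10 m)²)
KE = 8.39 × 10^-23 J
KE = 5.24 × 10^-4 eV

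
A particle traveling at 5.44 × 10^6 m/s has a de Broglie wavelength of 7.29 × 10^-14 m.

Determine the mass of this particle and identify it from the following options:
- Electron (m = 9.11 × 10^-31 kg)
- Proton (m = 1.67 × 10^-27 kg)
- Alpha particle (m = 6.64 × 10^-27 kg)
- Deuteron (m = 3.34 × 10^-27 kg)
The particle is a proton.

From λ = h/(mv), solve for mass:

m = h/(λv)
m = (6.626 × 10^-34 J·s) / (7.29 × 10^-14 m × 5.44 × 10^6 m/s)
m = 1.67 × 10^-27 kg

Comparing with the listed masses, this is closest to a proton.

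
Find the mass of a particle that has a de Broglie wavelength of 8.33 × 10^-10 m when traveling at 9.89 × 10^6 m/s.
8.04 × 10^-32 kg

From the de Broglie relation λ = h/(mv), we solve for m:

m = h/(λv)
m = (6.626 × 10^-34 J·s) / (8.33 × 10^-10 m × 9.89 × 10^6 m/s)
m = 8.04 × 10^-32 kg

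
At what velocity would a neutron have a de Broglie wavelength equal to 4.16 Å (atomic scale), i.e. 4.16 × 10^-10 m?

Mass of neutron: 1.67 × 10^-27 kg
9.54 × 10^2 m/s

From λ = h/(mv), solve for v:

v = h/(mλ)
v = (6.626 × 10^-34 J·s) / (1.67 × 10^-27 kg × 4.16 × 10^-10 m)
v = 9.54 × 10^2 m/s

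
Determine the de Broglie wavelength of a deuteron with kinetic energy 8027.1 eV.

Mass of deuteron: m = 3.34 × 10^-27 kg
2.26 × 10^-13 m

Using λ = h/√(2mKE):

First convert KE to Joules: KE = 8027.1 eV = 1.286 × 10^-15 J

λ = h/√(2mKE)
λ = (6.626 × 10^-34 J·s) / √(2 × 3.34 × 10^-27 kg × 1.286 × 10^-15 J)
λ = 2.26 × 10^-13 m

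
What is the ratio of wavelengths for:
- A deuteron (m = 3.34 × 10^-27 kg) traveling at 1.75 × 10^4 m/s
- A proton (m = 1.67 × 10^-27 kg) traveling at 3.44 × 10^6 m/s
λ₁/λ₂ = 98.3

Using λ = h/(mv):

λ₁ = h/(m₁v₁) = 1.13 × 10^-11 m
λ₂ = h/(m₂v₂) = 1.15 × 10^-13 m

Ratio λ₁/λ₂ = (m₂v₂)/(m₁v₁)
         = (1.67 × 10^-27 kg × 3.44 × 10^6 m/s) / (3.34 × 10^-27 kg × 1.75 × 10^4 m/s)
         = 98.3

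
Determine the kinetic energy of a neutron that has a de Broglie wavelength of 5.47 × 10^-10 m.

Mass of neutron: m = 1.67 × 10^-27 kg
4.39 × 10^-22 J (or 2.74 × 10^-3 eV)

From λ = h/√(2mKE), we solve for KE:

λ² = h²/(2mKE)
KE = h²/(2mλ²)
KE = (6.626 × 10^-34 J·s)² / (2 × 1.67 × 10^-27 kg × (5.47 × 10^-10 m)²)
KE = 4.39 × 10^-22 J
KE = 2.74 × 10^-3 eV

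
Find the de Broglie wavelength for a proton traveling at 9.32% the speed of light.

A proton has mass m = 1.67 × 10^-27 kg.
1.42 × 10^-14 m

Using the de Broglie relation λ = h/(mv):

v = 9.32% × c = 2.794 × 10^7 m/s

λ = h/(mv)
λ = (6.626 × 10^-34 J·s) / (1.67 × 10^-27 kg × 2.794 × 10^7 m/s)
λ = 1.42 × 10^-14 m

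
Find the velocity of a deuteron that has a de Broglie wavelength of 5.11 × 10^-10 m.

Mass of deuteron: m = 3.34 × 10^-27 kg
3.88 × 10^2 m/s

From the de Broglie relation λ = h/(mv), we solve for v:

v = h/(mλ)
v = (6.626 × 10^-34 J·s) / (3.34 × 10^-27 kg × 5.11 × 10^-10 m)
v = 3.88 × 10^2 m/s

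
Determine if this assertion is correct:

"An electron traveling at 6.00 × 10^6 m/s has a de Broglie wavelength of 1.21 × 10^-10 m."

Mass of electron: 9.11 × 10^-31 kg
True

The claim is correct.

Using λ = h/(mv):
λ = (6.626 × 10^-34 J·s) / (9.11 × 10^-31 kg × 6.00 × 10^6 m/s)
λ = 1.21 × 10^-10 m

This matches the claimed value.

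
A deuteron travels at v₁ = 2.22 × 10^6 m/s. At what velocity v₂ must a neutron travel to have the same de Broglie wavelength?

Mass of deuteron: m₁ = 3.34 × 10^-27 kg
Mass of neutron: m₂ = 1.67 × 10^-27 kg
v₂ = 4.44 × 10^6 m/s

For equal de Broglie wavelengths: λ₁ = λ₂

h/(m₁v₁) = h/(m₂v₂)
m₁v₁ = m₂v₂
v₂ = v₁ · (m₁/m₂)

v₂ = 2.22 × 10^6 m/s × (3.34 × 10^-27 kg / 1.67 × 10^-27 kg)
v₂ = 4.44 × 10^6 m/s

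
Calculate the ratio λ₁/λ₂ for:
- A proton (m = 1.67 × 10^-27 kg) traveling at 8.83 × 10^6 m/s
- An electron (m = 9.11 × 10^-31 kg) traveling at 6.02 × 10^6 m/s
λ₁/λ₂ = 3.72 × 10^-4

Using λ = h/(mv):

λ₁ = h/(m₁v₁) = 4.49 × 10^-14 m
λ₂ = h/(m₂v₂) = 1.21 × 10^-10 m

Ratio λ₁/λ₂ = (m₂v₂)/(m₁v₁)
         = (9.11 × 10^-31 kg × 6.02 × 10^6 m/s) / (1.67 × 10^-27 kg × 8.83 × 10^6 m/s)
         = 3.72 × 10^-4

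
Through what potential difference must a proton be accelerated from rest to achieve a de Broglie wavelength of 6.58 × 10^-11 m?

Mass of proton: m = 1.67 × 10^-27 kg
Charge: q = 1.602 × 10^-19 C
1.90 × 10^-1 V

From λ = h/√(2mqV), we solve for V:

λ² = h²/(2mqV)
V = h²/(2mqλ²)
V = (6.626 × 10^-34 J·s)² / (2 × 1.67 × 10^-27 kg × 1.602 × 10^-19 C × (6.58 × 10^-11 m)²)
V = 1.90 × 10^-1 V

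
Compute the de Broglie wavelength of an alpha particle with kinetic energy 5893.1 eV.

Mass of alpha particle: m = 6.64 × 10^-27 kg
1.87 × 10^-13 m

Using λ = h/√(2mKE):

First convert KE to Joules: KE = 5893.1 eV = 9.442 × 10^-16 J

λ = h/√(2mKE)
λ = (6.626 × 10^-34 J·s) / √(2 × 6.64 × 10^-27 kg × 9.442 × 10^-16 J)
λ = 1.87 × 10^-13 m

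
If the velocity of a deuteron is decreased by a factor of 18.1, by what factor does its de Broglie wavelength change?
The wavelength increases by a factor of 18.1.

From λ = h/(mv), the wavelength is inversely proportional to velocity:

λ ∝ 1/v

If v → v/18.1, then λ → 18.1λ

When velocity is decreased by a factor of 18.1, the wavelength increases by a factor of 18.1.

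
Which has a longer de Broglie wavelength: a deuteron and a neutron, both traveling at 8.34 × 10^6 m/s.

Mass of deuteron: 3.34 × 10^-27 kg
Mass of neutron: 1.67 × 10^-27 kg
The neutron has the longer wavelength.

Using λ = h/(mv), since both particles have the same velocity, the wavelength depends only on mass.

For deuteron: λ₁ = h/(m₁v) = 2.38 × 10^-14 m
For neutron: λ₂ = h/(m₂v) = 4.76 × 10^-14 m

Since λ ∝ 1/m at constant velocity, the lighter particle has the longer wavelength.

The neutron has the longer de Broglie wavelength.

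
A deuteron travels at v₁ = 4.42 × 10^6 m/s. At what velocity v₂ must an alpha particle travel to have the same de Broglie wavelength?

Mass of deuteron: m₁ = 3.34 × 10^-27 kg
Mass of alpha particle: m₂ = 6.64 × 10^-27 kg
v₂ = 2.22 × 10^6 m/s

For equal de Broglie wavelengths: λ₁ = λ₂

h/(m₁v₁) = h/(m₂v₂)
m₁v₁ = m₂v₂
v₂ = v₁ · (m₁/m₂)

v₂ = 4.42 × 10^6 m/s × (3.34 × 10^-27 kg / 6.64 × 10^-27 kg)
v₂ = 2.22 × 10^6 m/s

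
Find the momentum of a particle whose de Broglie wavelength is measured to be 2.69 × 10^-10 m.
2.46 × 10^-24 kg·m/s

From the de Broglie relation λ = h/p, we solve for p:

p = h/λ
p = (6.626 × 10^-34 J·s) / (2.69 × 10^-10 m)
p = 2.46 × 10^-24 kg·m/s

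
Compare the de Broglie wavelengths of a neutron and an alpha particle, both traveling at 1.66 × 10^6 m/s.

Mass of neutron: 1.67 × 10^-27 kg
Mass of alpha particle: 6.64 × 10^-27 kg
The neutron has the longer wavelength.

Using λ = h/(mv), since both particles have the same velocity, the wavelength depends only on mass.

For neutron: λ₁ = h/(m₁v) = 2.39 × 10^-13 m
For alpha particle: λ₂ = h/(m₂v) = 6.01 × 10^-14 m

Since λ ∝ 1/m at constant velocity, the lighter particle has the longer wavelength.

The neutron has the longer de Broglie wavelength.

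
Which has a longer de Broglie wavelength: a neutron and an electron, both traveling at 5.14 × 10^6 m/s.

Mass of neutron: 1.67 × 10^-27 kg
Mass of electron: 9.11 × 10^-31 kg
The electron has the longer wavelength.

Using λ = h/(mv), since both particles have the same velocity, the wavelength depends only on mass.

For neutron: λ₁ = h/(m₁v) = 7.72 × 10^-14 m
For electron: λ₂ = h/(m₂v) = 1.42 × 10^-10 m

Since λ ∝ 1/m at constant velocity, the lighter particle has the longer wavelength.

The electron has the longer de Broglie wavelength.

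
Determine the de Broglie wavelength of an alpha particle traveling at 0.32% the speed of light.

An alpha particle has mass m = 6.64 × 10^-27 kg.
1.04 × 10^-13 m

Using the de Broglie relation λ = h/(mv):

v = 0.32% × c = 9.593 × 10^5 m/s

λ = h/(mv)
λ = (6.626 × 10^-34 J·s) / (6.64 × 10^-27 kg × 9.593 × 10^5 m/s)
λ = 1.04 × 10^-13 m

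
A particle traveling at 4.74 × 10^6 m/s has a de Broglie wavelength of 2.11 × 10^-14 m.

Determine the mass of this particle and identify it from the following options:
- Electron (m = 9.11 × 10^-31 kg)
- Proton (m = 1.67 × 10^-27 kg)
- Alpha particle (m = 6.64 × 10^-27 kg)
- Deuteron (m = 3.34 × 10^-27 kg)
The particle is an alpha particle.

From λ = h/(mv), solve for mass:

m = h/(λv)
m = (6.626 × 10^-34 J·s) / (2.11 × 10^-14 m × 4.74 × 10^6 m/s)
m = 6.63 × 10^-27 kg

Comparing with the listed masses, this is closest to an alpha particle.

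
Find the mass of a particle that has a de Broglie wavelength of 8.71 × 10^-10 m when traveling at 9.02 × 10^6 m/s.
8.43 × 10^-32 kg

From the de Broglie relation λ = h/(mv), we solve for m:

m = h/(λv)
m = (6.626 × 10^-34 J·s) / (8.71 × 10^-10 m × 9.02 × 10^6 m/s)
m = 8.43 × 10^-32 kg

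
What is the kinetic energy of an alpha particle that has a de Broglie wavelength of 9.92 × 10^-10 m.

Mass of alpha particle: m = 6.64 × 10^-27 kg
3.36 × 10^-23 J (or 2.10 × 10^-4 eV)

From λ = h/√(2mKE), we solve for KE:

λ² = h²/(2mKE)
KE = h²/(2mλ²)
KE = (6.626 × 10^-34 J·s)² / (2 × 6.64 × 10^-27 kg × (9.92 × 10^-10 m)²)
KE = 3.36 × 10^-23 J
KE = 2.10 × 10^-4 eV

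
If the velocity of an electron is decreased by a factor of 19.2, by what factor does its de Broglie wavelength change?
The wavelength increases by a factor of 19.2.

From λ = h/(mv), the wavelength is inversely proportional to velocity:

λ ∝ 1/v

If v → v/19.2, then λ → 19.2λ

When velocity is decreased by a factor of 19.2, the wavelength increases by a factor of 19.2.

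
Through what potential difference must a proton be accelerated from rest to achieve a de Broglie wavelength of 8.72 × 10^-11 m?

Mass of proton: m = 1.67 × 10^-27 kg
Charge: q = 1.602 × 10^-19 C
1.08 × 10^-1 V

From λ = h/√(2mqV), we solve for V:

λ² = h²/(2mqV)
V = h²/(2mqλ²)
V = (6.626 × 10^-34 J·s)² / (2 × 1.67 × 10^-27 kg × 1.602 × 10^-19 C × (8.72 × 10^-11 m)²)
V = 1.08 × 10^-1 V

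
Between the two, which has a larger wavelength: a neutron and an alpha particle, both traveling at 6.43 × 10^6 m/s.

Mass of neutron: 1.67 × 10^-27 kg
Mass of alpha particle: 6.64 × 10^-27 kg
The neutron has the longer wavelength.

Using λ = h/(mv), since both particles have the same velocity, the wavelength depends only on mass.

For neutron: λ₁ = h/(m₁v) = 6.17 × 10^-14 m
For alpha particle: λ₂ = h/(m₂v) = 1.55 × 10^-14 m

Since λ ∝ 1/m at constant velocity, the lighter particle has the longer wavelength.

The neutron has the longer de Broglie wavelength.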